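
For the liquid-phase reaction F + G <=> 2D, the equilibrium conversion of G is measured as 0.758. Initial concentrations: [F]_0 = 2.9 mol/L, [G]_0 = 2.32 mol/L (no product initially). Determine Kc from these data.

Kc = 19.3

Let X = conversion of G.
Concentrations: [F] = 2.9 − 2.32X; [G] = 2.32 − 2.32X; [D] = 4.64X.
At X = 0.758: [F] = 1.14, [G] = 0.561, [D] = 3.52.
Kc = [D]^2 / ([F] [G]) = 19.3.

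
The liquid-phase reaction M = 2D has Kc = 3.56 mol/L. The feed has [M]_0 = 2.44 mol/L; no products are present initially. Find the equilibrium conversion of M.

Let X = conversion of M; extent ξ = 2.44·X mol/L.
Concentrations: [M] = 2.44 − 2.44X; [D] = 4.88X.
Kc = [D]^2 / ([M]).
Equating to 3.56 mol/L: the physical root is X = 0.449.

X = 0.449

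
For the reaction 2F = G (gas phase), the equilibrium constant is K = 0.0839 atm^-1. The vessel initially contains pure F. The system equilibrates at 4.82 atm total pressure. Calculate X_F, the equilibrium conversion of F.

X = 0.382

Let X = conversion of F (basis 1 mol F); extent of reaction ξ = 0.5X.
Species balance: n_F = 1 − X; n_G = 0.5X.
Summing: n_T = 1 − 0.5X.
With p_i = (n_i/n_T)P, K = p_G / (p_F^2).
This yields a degree-2 equation in X; solving on (0,1), X = 0.382.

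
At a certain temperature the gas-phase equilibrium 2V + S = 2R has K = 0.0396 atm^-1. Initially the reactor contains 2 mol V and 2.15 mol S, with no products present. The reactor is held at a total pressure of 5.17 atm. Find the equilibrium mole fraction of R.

y_R = 0.123

Let X = conversion of V (basis 2 mol V); extent of reaction ξ = X.
Species balance: n_V = 2 − 2X; n_S = 2.15 − X; n_R = 2X.
Summing: n_T = 4.15 − X.
Mole fractions y_i = n_i/n_T; K = p_R^2 / (p_V^2 p_S) with p_i = y_i·P.
Substituting and setting equal to 0.0396 atm^-1 gives a polynomial in X; the root in (0,1) is X = 0.240.
Then n_R = 0.481, n_T = 3.91, so y_R = 0.123.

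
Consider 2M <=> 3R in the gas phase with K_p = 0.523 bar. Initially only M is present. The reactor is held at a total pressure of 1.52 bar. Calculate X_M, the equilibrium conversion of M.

X = 0.365

Take 1 mol M as basis and let X be its fractional conversion, so ξ = 0.5X.
At extent ξ: n_M = 1 − X; n_R = 1.5X.
n_T = Σnᵢ = 1 + 0.5X.
Mole fractions y_i = n_i/n_T; K_p = p_R^3 / (p_M^2) with p_i = y_i·P.
This yields a degree-3 equation in X; solving on (0,1), X = 0.365.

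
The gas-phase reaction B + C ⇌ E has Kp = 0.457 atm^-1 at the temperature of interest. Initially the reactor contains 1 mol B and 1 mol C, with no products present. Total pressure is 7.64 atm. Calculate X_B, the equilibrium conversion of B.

Basis: 1 mol B initially; let X = conversion of B. Extent ξ = X.
At extent ξ: n_B = 1 − X; n_C = 1 − X; n_E = X.
Total moles n_T = 2 − X.
With p_i = (n_i/n_T)P, Kp = p_E / (p_B p_C).
Setting this equal to 0.457 atm^-1 and taking the physical root (0 < X < 1) gives X = 0.528.

X = 0.528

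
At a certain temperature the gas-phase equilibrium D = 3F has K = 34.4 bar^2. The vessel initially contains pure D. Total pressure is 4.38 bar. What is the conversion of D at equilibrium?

Let X = conversion of D (basis 1 mol D); extent of reaction ξ = X.
Mole table: n_D = 1 − X; n_F = 3X.
Summing: n_T = 1 + 2X.
y_i = n_i/n_T, p_i = y_i·P. K = p_F^3 / (p_D).
Substituting and setting equal to 34.4 bar^2 gives a polynomial in X; the root in (0,1) is X = 0.510.

X = 0.510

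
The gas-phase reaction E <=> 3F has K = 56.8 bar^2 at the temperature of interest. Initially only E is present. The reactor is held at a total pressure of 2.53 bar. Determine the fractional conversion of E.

Let X = conversion of E (basis 1 mol E); extent of reaction ξ = X.
Mole table: n_E = 1 − X; n_F = 3X.
n_T = Σnᵢ = 1 + 2X.
With p_i = (n_i/n_T)P, K = p_F^3 / (p_E).
Setting this equal to 56.8 bar^2 and taking the physical root (0 < X < 1) gives X = 0.780.

X = 0.780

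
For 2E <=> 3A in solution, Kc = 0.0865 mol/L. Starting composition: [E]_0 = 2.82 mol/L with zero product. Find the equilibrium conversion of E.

X = 0.182

Let X = conversion of E; extent ξ = 2.82X/2 mol/L.
Concentrations: [E] = 2.82 − 2.82X; [A] = 4.23X.
Kc = [A]^3 / ([E]^2).
Equating to 0.0865 mol/L: the physical root is X = 0.182.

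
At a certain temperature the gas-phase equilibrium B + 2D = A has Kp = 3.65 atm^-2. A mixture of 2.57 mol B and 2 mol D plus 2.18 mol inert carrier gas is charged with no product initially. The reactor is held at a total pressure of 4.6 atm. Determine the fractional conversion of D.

X = 0.803

Let X = conversion of D (basis 2 mol D); extent of reaction ξ = X.
Mole table: n_B = 2.57 − X; n_D = 2 − 2X; n_A = X; n_I = 2.18 (inert).
n_T = Σnᵢ = 6.75 − 2X.
With p_i = (n_i/n_T)P, Kp = p_A / (p_B p_D^2).
Setting this equal to 3.65 atm^-2 and taking the physical root (0 < X < 1) gives X = 0.803.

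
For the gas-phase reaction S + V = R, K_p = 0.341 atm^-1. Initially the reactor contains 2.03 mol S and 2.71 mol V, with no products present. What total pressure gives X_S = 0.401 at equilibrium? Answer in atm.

Basis: 2.03 mol S initially; let X = conversion of S. Extent ξ = 2.03X.
At extent ξ: n_S = 2.03 − 2.03X; n_V = 2.71 − 2.03X; n_R = 2.03X.
Summing: n_T = 4.74 − 2.03X.
K_p = p_R / (p_S p_V) with p_i = (n_i/n_T)·P.
At X = 0.401: the mole-fraction product g(X) = Π y_i^ν_i = 1.386. Since K_p = g(X)·P^{-1}, P = (g/K_p)^(1/1) = (1.386/0.341)^(1/1) = 4.07 atm.

P = 4.07 atm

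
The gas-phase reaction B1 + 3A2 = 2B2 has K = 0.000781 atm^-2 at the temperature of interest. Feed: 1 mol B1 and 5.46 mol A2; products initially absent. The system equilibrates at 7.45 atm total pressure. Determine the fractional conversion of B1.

Take 1 mol B1 as basis and let X be its fractional conversion, so ξ = X.
Mole table: n_B1 = 1 − X; n_A2 = 5.46 − 3X; n_B2 = 2X.
Summing: n_T = 6.46 − 2X.
With p_i = (n_i/n_T)P, K = p_B2^2 / (p_B1 p_A2^3).
This yields a degree-4 equation in X; solving on (0,1), X = 0.171.

X = 0.171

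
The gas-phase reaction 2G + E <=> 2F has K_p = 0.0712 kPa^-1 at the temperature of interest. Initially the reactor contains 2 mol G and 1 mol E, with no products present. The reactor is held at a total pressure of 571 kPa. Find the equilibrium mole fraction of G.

Let X = conversion of G (basis 2 mol G); extent of reaction ξ = X.
Species balance: n_G = 2 − 2X; n_E = 1 − X; n_F = 2X.
n_T = Σnᵢ = 3 − X.
Mole fractions y_i = n_i/n_T; K_p = p_F^2 / (p_G^2 p_E) with p_i = y_i·P.
Substituting and setting equal to 0.0712 kPa^-1 gives a polynomial in X; the root in (0,1) is X = 0.698.
Then n_G = 0.604, n_T = 2.3, so y_G = 0.262.

y_G = 0.262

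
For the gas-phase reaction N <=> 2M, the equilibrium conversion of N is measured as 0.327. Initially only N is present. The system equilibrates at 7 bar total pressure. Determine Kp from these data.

Take 1 mol N as basis and let X be its fractional conversion, so ξ = X.
Mole table: n_N = 1 − X; n_M = 2X.
Summing: n_T = 1 + X.
At X = 0.327: n_N = 0.673, n_M = 0.654, n_T = 1.33.
p_i = (n_i/n_T)·P. Kp = p_M^2 / (p_N) = 3.35 bar.

Kp = 3.35 bar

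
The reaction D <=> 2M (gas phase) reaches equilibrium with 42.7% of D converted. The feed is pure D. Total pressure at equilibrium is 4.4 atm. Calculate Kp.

Kp = 3.92 atm

Take 1 mol D as basis and let X be its fractional conversion, so ξ = X.
Mole table: n_D = 1 − X; n_M = 2X.
Total moles n_T = 1 + X.
At X = 0.427: n_D = 0.573, n_M = 0.854, n_T = 1.43.
p_i = (n_i/n_T)·P. Kp = p_M^2 / (p_D) = 3.92 atm.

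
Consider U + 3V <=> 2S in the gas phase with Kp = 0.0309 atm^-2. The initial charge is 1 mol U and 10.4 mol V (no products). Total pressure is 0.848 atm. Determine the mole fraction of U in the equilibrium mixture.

Basis: 1 mol U initially; let X = conversion of U. Extent ξ = X.
Mole table: n_U = 1 − X; n_V = 10.4 − 3X; n_S = 2X.
n_T = Σnᵢ = 11.4 − 2X.
y_i = n_i/n_T, p_i = y_i·P. Kp = p_S^2 / (p_U p_V^3).
Equating to 0.0309 atm^-2 and solving on 0 < X < 1: X = 0.188.
Then n_U = 0.812, n_T = 11, so y_U = 0.074.

y_U = 0.074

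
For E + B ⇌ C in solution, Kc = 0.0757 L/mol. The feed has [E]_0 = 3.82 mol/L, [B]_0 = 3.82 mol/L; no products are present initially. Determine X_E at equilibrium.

X = 0.190

Let X = conversion of E; extent ξ = 3.82·X mol/L.
Concentrations: [E] = 3.82 − 3.82X; [B] = 3.82 − 3.82X; [C] = 3.82X.
Kc = [C] / ([E] [B]).
Setting equal to 0.0757 and solving for X on (0,1) gives X = 0.190.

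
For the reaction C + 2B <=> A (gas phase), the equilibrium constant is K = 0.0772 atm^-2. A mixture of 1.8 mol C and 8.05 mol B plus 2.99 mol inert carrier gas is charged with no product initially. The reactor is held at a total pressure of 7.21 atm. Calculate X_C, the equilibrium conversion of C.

X = 0.556

Basis: 1.8 mol C initially; let X = conversion of C. Extent ξ = 1.8X.
Moles: n_C = 1.8 − 1.8X; n_B = 8.05 − 3.6X; n_A = 1.8X; n_I = 2.99 (inert).
Summing: n_T = 12.8 − 3.6X.
y_i = n_i/n_T, p_i = y_i·P. K = p_A / (p_C p_B^2).
Substituting and setting equal to 0.0772 atm^-2 gives a polynomial in X; the root in (0,1) is X = 0.556.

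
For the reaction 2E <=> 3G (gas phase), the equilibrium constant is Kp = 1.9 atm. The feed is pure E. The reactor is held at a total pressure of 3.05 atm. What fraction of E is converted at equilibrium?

Let X = conversion of E (basis 1 mol E); extent of reaction ξ = 0.5X.
Moles: n_E = 1 − X; n_G = 1.5X.
Total moles n_T = 1 + 0.5X.
y_i = n_i/n_T, p_i = y_i·P. Kp = p_G^3 / (p_E^2).
This yields a degree-3 equation in X; solving on (0,1), X = 0.421.

X = 0.421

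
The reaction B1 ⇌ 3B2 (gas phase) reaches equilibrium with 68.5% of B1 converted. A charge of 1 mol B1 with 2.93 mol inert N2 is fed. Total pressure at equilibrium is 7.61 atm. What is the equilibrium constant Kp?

Basis: 1 mol B1 initially; let X = conversion of B1. Extent ξ = X.
Moles: n_B1 = 1 − X; n_B2 = 3X; n_I = 2.93 (inert).
Summing: n_T = 3.93 + 2X.
At X = 0.685: n_B1 = 0.315, n_B2 = 2.06, n_T = 5.3.
p_i = (n_i/n_T)·P. Kp = p_B2^3 / (p_B1) = 56.8 atm^2.

Kp = 56.8 atm^2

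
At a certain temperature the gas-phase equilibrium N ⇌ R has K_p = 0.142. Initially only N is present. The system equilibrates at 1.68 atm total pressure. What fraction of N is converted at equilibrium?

X = 0.124

Take 1 mol N as basis and let X be its fractional conversion, so ξ = X.
Moles: n_N = 1 − X; n_R = X.
Total moles n_T = 1 (Δν = 0, constant).
With p_i = (n_i/n_T)P, K_p = p_R / (p_N).
Substituting and setting equal to 0.142 gives a polynomial in X; the root in (0,1) is X = 0.124.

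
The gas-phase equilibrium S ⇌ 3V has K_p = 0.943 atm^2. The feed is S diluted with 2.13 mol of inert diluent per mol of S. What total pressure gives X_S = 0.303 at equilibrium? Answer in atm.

Let X = conversion of S (basis 1 mol S); extent of reaction ξ = X.
At extent ξ: n_S = 1 − X; n_V = 3X; n_I = 2.13 (inert).
Summing: n_T = 3.13 + 2X.
K_p = p_V^3 / (p_S) with p_i = (n_i/n_T)·P.
At X = 0.303: the mole-fraction product g(X) = Π y_i^ν_i = 0.0772. Since K_p = g(X)·P^{2}, P = (K_p/g)^(1/2) = (0.943/0.0772)^(1/2) = 3.49 atm.

P = 3.49 atm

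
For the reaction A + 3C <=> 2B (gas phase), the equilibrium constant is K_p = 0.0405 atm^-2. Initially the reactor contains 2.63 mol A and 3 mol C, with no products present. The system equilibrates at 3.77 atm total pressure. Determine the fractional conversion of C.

Take 3 mol C as basis and let X be its fractional conversion, so ξ = X.
Moles: n_A = 2.63 − X; n_C = 3 − 3X; n_B = 2X.
Total moles n_T = 5.63 − 2X.
With p_i = (n_i/n_T)P, K_p = p_B^2 / (p_A p_C^3).
This yields a degree-4 equation in X; solving on (0,1), X = 0.330.

X = 0.330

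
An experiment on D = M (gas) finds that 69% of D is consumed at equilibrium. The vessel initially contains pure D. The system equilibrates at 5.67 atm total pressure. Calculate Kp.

Kp = 2.23

Let X = conversion of D (basis 1 mol D); extent of reaction ξ = X.
Mole table: n_D = 1 − X; n_M = X.
Since Δν = 0, n_T = 1 throughout.
At X = 0.69: n_D = 0.31, n_M = 0.69, n_T = 1.
p_i = (n_i/n_T)·P. Kp = p_M / (p_D) = 2.23.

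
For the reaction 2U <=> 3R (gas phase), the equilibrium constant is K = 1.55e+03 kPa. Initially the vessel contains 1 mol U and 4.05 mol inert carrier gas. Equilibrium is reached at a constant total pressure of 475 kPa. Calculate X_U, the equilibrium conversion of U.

Basis: 1 mol U initially; let X = conversion of U. Extent ξ = 0.5X.
At extent ξ: n_U = 1 − X; n_R = 1.5X; n_I = 4.05 (inert).
Total moles n_T = 5.05 + 0.5X.
With p_i = (n_i/n_T)P, K = p_R^3 / (p_U^2).
This yields a degree-3 equation in X; solving on (0,1), X = 0.728.

X = 0.728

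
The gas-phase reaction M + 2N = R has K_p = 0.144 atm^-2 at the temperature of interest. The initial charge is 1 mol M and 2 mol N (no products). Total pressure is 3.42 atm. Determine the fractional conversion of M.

X = 0.350

Take 1 mol M as basis and let X be its fractional conversion, so ξ = X.
Moles: n_M = 1 − X; n_N = 2 − 2X; n_R = X.
Total moles n_T = 3 − 2X.
Mole fractions y_i = n_i/n_T; K_p = p_R / (p_M p_N^2) with p_i = y_i·P.
This yields a degree-3 equation in X; solving on (0,1), X = 0.350.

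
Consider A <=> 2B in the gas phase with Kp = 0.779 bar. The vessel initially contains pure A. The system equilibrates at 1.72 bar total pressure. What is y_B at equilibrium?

y_B = 0.484

Take 1 mol A as basis and let X be its fractional conversion, so ξ = X.
Mole table: n_A = 1 − X; n_B = 2X.
n_T = Σnᵢ = 1 + X.
Mole fractions y_i = n_i/n_T; Kp = p_B^2 / (p_A) with p_i = y_i·P.
Substituting and setting equal to 0.779 bar gives a polynomial in X; the root in (0,1) is X = 0.319.
Then n_B = 0.638, n_T = 1.32, so y_B = 0.484.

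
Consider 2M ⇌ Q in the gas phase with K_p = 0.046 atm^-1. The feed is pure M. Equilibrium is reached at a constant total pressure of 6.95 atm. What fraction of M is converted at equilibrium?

Let X = conversion of M (basis 1 mol M); extent of reaction ξ = 0.5X.
Moles: n_M = 1 − X; n_Q = 0.5X.
n_T = Σnᵢ = 1 − 0.5X.
Mole fractions y_i = n_i/n_T; K_p = p_Q / (p_M^2) with p_i = y_i·P.
Equating to 0.046 atm^-1 and solving on 0 < X < 1: X = 0.338.

X = 0.338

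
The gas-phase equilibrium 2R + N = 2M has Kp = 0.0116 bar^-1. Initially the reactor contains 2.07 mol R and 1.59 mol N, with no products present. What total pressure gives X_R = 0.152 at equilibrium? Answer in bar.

Let X = conversion of R (basis 2.07 mol R); extent of reaction ξ = 1.03X.
Species balance: n_R = 2.07 − 2.07X; n_N = 1.59 − 1.03X; n_M = 2.07X.
Total moles n_T = 3.66 − 1.03X.
Kp = p_M^2 / (p_R^2 p_N) with p_i = (n_i/n_T)·P.
At X = 0.152: the mole-fraction product g(X) = Π y_i^ν_i = 0.07855. Since Kp = g(X)·P^{-1}, P = (g/Kp)^(1/1) = (0.07855/0.0116)^(1/1) = 6.77 bar.

P = 6.77 bar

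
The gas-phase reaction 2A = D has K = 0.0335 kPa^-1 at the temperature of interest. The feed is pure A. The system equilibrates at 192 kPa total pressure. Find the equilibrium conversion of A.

X = 0.807

Take 1 mol A as basis and let X be its fractional conversion, so ξ = 0.5X.
At extent ξ: n_A = 1 − X; n_D = 0.5X.
Summing: n_T = 1 − 0.5X.
Mole fractions y_i = n_i/n_T; K = p_D / (p_A^2) with p_i = y_i·P.
Setting this equal to 0.0335 kPa^-1 and taking the physical root (0 < X < 1) gives X = 0.807.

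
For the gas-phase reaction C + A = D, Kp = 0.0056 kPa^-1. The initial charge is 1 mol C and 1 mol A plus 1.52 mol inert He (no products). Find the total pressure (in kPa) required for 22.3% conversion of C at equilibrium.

Basis: 1 mol C initially; let X = conversion of C. Extent ξ = X.
Moles: n_C = 1 − X; n_A = 1 − X; n_D = X; n_I = 1.52 (inert).
Summing: n_T = 3.52 − X.
Kp = p_D / (p_C p_A) with p_i = (n_i/n_T)·P.
At X = 0.223: the mole-fraction product g(X) = Π y_i^ν_i = 1.218. Since Kp = g(X)·P^{-1}, P = (g/Kp)^(1/1) = (1.218/0.0056)^(1/1) = 217 kPa.

P = 217 kPa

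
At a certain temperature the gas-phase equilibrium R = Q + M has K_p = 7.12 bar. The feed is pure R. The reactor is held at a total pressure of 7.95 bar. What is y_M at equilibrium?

Take 1 mol R as basis and let X be its fractional conversion, so ξ = X.
Species balance: n_R = 1 − X; n_Q = X; n_M = X.
Total moles n_T = 1 + X.
y_i = n_i/n_T, p_i = y_i·P. K_p = p_Q p_M / (p_R).
Substituting and setting equal to 7.12 bar gives a polynomial in X; the root in (0,1) is X = 0.687.
Then n_M = 0.687, n_T = 1.69, so y_M = 0.407.

y_M = 0.407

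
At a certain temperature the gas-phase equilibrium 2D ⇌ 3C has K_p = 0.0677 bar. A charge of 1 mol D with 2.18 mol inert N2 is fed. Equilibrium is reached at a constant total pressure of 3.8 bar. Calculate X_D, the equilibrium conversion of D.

Let X = conversion of D (basis 1 mol D); extent of reaction ξ = 0.5X.
At extent ξ: n_D = 1 − X; n_C = 1.5X; n_I = 2.18 (inert).
n_T = Σnᵢ = 3.18 + 0.5X.
y_i = n_i/n_T, p_i = y_i·P. K_p = p_C^3 / (p_D^2).
This yields a degree-3 equation in X; solving on (0,1), X = 0.220.

X = 0.220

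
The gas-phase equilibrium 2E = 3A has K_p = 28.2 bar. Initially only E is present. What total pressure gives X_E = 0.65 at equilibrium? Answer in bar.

Take 1 mol E as basis and let X be its fractional conversion, so ξ = 0.5X.
Mole table: n_E = 1 − X; n_A = 1.5X.
Summing: n_T = 1 + 0.5X.
K_p = p_A^3 / (p_E^2) with p_i = (n_i/n_T)·P.
At X = 0.65: the mole-fraction product g(X) = Π y_i^ν_i = 5.71. Since K_p = g(X)·P^{1}, P = (K_p/g)^(1/1) = (28.2/5.71)^(1/1) = 4.94 bar.

P = 4.94 bar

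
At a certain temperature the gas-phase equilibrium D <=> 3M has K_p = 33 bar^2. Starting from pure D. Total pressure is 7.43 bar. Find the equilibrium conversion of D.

X = 0.346

Take 1 mol D as basis and let X be its fractional conversion, so ξ = X.
At extent ξ: n_D = 1 − X; n_M = 3X.
Summing: n_T = 1 + 2X.
y_i = n_i/n_T, p_i = y_i·P. K_p = p_M^3 / (p_D).
Setting this equal to 33 bar^2 and taking the physical root (0 < X < 1) gives X = 0.346.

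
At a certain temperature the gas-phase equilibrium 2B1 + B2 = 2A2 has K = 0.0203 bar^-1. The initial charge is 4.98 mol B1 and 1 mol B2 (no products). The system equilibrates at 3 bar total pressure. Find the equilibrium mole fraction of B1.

Let X = conversion of B2 (basis 1 mol B2); extent of reaction ξ = X.
Species balance: n_B1 = 4.98 − 2X; n_B2 = 1 − X; n_A2 = 2X.
n_T = Σnᵢ = 5.98 − X.
With p_i = (n_i/n_T)P, K = p_A2^2 / (p_B1^2 p_B2).
Substituting and setting equal to 0.0203 bar^-1 gives a polynomial in X; the root in (0,1) is X = 0.209.
Then n_B1 = 4.56, n_T = 5.77, so y_B1 = 0.791.

y_B1 = 0.791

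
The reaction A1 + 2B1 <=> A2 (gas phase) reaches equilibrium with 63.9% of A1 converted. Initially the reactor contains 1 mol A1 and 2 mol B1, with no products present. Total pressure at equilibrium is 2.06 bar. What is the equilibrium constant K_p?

K_p = 2.37 bar^-2

Take 1 mol A1 as basis and let X be its fractional conversion, so ξ = X.
Species balance: n_A1 = 1 − X; n_B1 = 2 − 2X; n_A2 = X.
Summing: n_T = 3 − 2X.
At X = 0.639: n_A1 = 0.361, n_B1 = 0.722, n_A2 = 0.639, n_T = 1.72.
p_i = (n_i/n_T)·P. K_p = p_A2 / (p_A1 p_B1^2) = 2.37 bar^-2.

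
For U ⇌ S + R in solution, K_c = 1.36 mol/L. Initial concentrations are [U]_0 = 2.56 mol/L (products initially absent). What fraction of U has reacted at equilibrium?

Let X = conversion of U; extent ξ = 2.56·X mol/L.
Concentrations: [U] = 2.56 − 2.56X; [S] = 2.56X; [R] = 2.56X.
K_c = [S] [R] / ([U]).
Equating to 1.36 mol/L: the physical root is X = 0.510.

X = 0.510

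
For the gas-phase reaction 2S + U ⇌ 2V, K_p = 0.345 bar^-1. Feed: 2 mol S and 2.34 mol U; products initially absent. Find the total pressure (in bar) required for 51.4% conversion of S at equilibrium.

P = 6.79 bar

Basis: 2 mol S initially; let X = conversion of S. Extent ξ = X.
Species balance: n_S = 2 − 2X; n_U = 2.34 − X; n_V = 2X.
n_T = Σnᵢ = 4.34 − X.
K_p = p_V^2 / (p_S^2 p_U) with p_i = (n_i/n_T)·P.
At X = 0.514: the mole-fraction product g(X) = Π y_i^ν_i = 2.344. Since K_p = g(X)·P^{-1}, P = (g/K_p)^(1/1) = (2.344/0.345)^(1/1) = 6.79 bar.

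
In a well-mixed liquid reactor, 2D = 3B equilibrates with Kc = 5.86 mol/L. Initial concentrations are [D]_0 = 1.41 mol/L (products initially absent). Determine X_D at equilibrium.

Let X = conversion of D; extent ξ = 1.41X/2 mol/L.
Concentrations: [D] = 1.41 − 1.41X; [B] = 2.11X.
Kc = [B]^3 / ([D]^2).
Setting equal to 5.86 and solving for X on (0,1) gives X = 0.591.

X = 0.591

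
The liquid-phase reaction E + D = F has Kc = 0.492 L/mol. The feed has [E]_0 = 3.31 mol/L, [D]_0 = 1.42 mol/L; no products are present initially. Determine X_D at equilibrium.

Let X = conversion of D; extent ξ = 1.42·X mol/L.
Concentrations: [E] = 3.31 − 1.42X; [D] = 1.42 − 1.42X; [F] = 1.42X.
Kc = [F] / ([E] [D]).
Solving Kc = 0.492 for X ∈ (0,1): X = 0.554.

X = 0.554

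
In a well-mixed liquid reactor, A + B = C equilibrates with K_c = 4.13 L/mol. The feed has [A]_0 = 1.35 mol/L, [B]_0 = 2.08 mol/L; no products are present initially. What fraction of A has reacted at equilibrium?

X = 0.804

Let X = conversion of A; extent ξ = 1.35·X mol/L.
Concentrations: [A] = 1.35 − 1.35X; [B] = 2.08 − 1.35X; [C] = 1.35X.
K_c = [C] / ([A] [B]).
This equals 4.13 at X = 0.804 (the root in 0 < X < 1).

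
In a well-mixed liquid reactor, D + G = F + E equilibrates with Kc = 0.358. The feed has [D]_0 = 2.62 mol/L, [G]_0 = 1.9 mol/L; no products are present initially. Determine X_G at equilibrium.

X = 0.436

Let X = conversion of G; extent ξ = 1.9·X mol/L.
Concentrations: [D] = 2.62 − 1.9X; [G] = 1.9 − 1.9X; [F] = 1.9X; [E] = 1.9X.
Kc = [F] [E] / ([D] [G]).
This equals 0.358 at X = 0.436 (the root in 0 < X < 1).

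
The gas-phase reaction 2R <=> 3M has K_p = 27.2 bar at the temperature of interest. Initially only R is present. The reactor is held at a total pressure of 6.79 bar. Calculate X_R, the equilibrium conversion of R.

X = 0.614

Basis: 1 mol R initially; let X = conversion of R. Extent ξ = 0.5X.
Mole table: n_R = 1 − X; n_M = 1.5X.
n_T = Σnᵢ = 1 + 0.5X.
y_i = n_i/n_T, p_i = y_i·P. K_p = p_M^3 / (p_R^2).
Substituting and setting equal to 27.2 bar gives a polynomial in X; the root in (0,1) is X = 0.614.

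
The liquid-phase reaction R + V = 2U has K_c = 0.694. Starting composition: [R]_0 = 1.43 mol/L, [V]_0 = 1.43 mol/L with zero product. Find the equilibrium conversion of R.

Let X = conversion of R; extent ξ = 1.43·X mol/L.
Concentrations: [R] = 1.43 − 1.43X; [V] = 1.43 − 1.43X; [U] = 2.86X.
K_c = [U]^2 / ([R] [V]).
This equals 0.694 at X = 0.294 (the root in 0 < X < 1).

X = 0.294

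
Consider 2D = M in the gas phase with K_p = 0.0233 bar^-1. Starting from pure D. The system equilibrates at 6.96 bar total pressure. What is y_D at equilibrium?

y_D = 0.876

Let X = conversion of D (basis 1 mol D); extent of reaction ξ = 0.5X.
Moles: n_D = 1 − X; n_M = 0.5X.
Total moles n_T = 1 − 0.5X.
Mole fractions y_i = n_i/n_T; K_p = p_M / (p_D^2) with p_i = y_i·P.
Equating to 0.0233 bar^-1 and solving on 0 < X < 1: X = 0.221.
Then n_D = 0.779, n_T = 0.889, so y_D = 0.876.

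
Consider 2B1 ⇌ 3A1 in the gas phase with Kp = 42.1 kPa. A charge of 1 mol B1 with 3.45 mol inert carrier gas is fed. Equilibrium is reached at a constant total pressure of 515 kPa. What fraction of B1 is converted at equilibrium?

Basis: 1 mol B1 initially; let X = conversion of B1. Extent ξ = 0.5X.
At extent ξ: n_B1 = 1 − X; n_A1 = 1.5X; n_I = 3.45 (inert).
Total moles n_T = 4.45 + 0.5X.
With p_i = (n_i/n_T)P, Kp = p_A1^3 / (p_B1^2).
Substituting and setting equal to 42.1 kPa gives a polynomial in X; the root in (0,1) is X = 0.359.

X = 0.359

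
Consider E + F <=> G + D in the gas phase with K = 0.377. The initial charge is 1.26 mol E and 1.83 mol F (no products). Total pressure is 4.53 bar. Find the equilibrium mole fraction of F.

y_F = 0.407

Take 1.26 mol E as basis and let X be its fractional conversion, so ξ = 1.26X.
Moles: n_E = 1.26 − 1.26X; n_F = 1.83 − 1.26X; n_G = 1.26X; n_D = 1.26X.
Since Δν = 0, n_T = 3.09 throughout.
y_i = n_i/n_T, p_i = y_i·P. K = p_G p_D / (p_E p_F).
Substituting and setting equal to 0.377 gives a polynomial in X; the root in (0,1) is X = 0.454.
Then n_F = 1.26, n_T = 3.09, so y_F = 0.407.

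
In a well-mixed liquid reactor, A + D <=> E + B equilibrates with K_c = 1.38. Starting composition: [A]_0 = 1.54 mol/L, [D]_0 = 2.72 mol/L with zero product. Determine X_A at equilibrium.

X = 0.685

Let X = conversion of A; extent ξ = 1.54·X mol/L.
Concentrations: [A] = 1.54 − 1.54X; [D] = 2.72 − 1.54X; [E] = 1.54X; [B] = 1.54X.
K_c = [E] [B] / ([A] [D]).
Solving K_c = 1.38 for X ∈ (0,1): X = 0.685.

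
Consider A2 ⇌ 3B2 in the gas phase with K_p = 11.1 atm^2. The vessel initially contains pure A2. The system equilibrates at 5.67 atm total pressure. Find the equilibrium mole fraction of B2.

Take 1 mol A2 as basis and let X be its fractional conversion, so ξ = X.
Species balance: n_A2 = 1 − X; n_B2 = 3X.
Total moles n_T = 1 + 2X.
y_i = n_i/n_T, p_i = y_i·P. K_p = p_B2^3 / (p_A2).
Setting this equal to 11.1 atm^2 and taking the physical root (0 < X < 1) gives X = 0.282.
Then n_B2 = 0.846, n_T = 1.56, so y_B2 = 0.541.

y_B2 = 0.541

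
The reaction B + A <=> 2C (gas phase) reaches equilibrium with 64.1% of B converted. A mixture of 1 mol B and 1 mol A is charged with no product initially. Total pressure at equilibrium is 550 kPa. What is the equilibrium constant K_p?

K_p = 12.8

Let X = conversion of B (basis 1 mol B); extent of reaction ξ = X.
Species balance: n_B = 1 − X; n_A = 1 − X; n_C = 2X.
Total moles n_T = 2 (Δν = 0, constant).
At X = 0.641: n_B = 0.359, n_A = 0.359, n_C = 1.28, n_T = 2.
p_i = (n_i/n_T)·P. K_p = p_C^2 / (p_B p_A) = 12.8.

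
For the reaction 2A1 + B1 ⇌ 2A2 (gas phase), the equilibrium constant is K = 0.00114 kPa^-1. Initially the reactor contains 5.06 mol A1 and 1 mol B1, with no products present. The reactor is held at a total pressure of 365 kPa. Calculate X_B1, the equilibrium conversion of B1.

X = 0.431

Let X = conversion of B1 (basis 1 mol B1); extent of reaction ξ = X.
Species balance: n_A1 = 5.06 − 2X; n_B1 = 1 − X; n_A2 = 2X.
Summing: n_T = 6.06 − X.
With p_i = (n_i/n_T)P, K = p_A2^2 / (p_A1^2 p_B1).
Equating to 0.00114 kPa^-1 and solving on 0 < X < 1: X = 0.431.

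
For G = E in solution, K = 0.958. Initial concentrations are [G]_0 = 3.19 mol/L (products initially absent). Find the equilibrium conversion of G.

Let X = conversion of G; extent ξ = 3.19·X mol/L.
Concentrations: [G] = 3.19 − 3.19X; [E] = 3.19X.
K = [E] / ([G]).
This equals 0.958 at X = 0.489 (the root in 0 < X < 1).

X = 0.489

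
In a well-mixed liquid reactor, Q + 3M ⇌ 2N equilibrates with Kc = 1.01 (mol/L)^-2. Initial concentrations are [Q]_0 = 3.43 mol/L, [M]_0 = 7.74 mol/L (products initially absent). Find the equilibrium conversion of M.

X = 0.730

Let X = conversion of M; extent ξ = 7.74X/3 mol/L.
Concentrations: [Q] = 3.43 − 2.58X; [M] = 7.74 − 7.74X; [N] = 5.16X.
Kc = [N]^2 / ([Q] [M]^3).
Equating to 1.01 (mol/L)^-2: the physical root is X = 0.730.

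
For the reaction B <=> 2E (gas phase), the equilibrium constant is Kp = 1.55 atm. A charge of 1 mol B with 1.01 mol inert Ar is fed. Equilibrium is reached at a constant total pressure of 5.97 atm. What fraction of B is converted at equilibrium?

Let X = conversion of B (basis 1 mol B); extent of reaction ξ = X.
At extent ξ: n_B = 1 − X; n_E = 2X; n_I = 1.01 (inert).
n_T = Σnᵢ = 2.01 + X.
Mole fractions y_i = n_i/n_T; Kp = p_E^2 / (p_B) with p_i = y_i·P.
Setting this equal to 1.55 atm and taking the physical root (0 < X < 1) gives X = 0.321.

X = 0.321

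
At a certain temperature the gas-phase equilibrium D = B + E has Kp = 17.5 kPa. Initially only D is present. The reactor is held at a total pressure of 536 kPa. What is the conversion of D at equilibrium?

Let X = conversion of D (basis 1 mol D); extent of reaction ξ = X.
At extent ξ: n_D = 1 − X; n_B = X; n_E = X.
n_T = Σnᵢ = 1 + X.
y_i = n_i/n_T, p_i = y_i·P. Kp = p_B p_E / (p_D).
Substituting and setting equal to 17.5 kPa gives a polynomial in X; the root in (0,1) is X = 0.178.

X = 0.178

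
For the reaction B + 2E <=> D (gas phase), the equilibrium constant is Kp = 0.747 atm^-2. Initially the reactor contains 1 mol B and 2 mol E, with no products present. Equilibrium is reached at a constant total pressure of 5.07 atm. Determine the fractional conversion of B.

X = 0.716

Let X = conversion of B (basis 1 mol B); extent of reaction ξ = X.
Species balance: n_B = 1 − X; n_E = 2 − 2X; n_D = X.
Total moles n_T = 3 − 2X.
Mole fractions y_i = n_i/n_T; Kp = p_D / (p_B p_E^2) with p_i = y_i·P.
Setting this equal to 0.747 atm^-2 and taking the physical root (0 < X < 1) gives X = 0.716.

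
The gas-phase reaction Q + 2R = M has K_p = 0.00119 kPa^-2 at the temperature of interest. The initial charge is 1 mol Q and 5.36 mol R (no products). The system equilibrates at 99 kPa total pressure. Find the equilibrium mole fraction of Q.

y_Q = 0.027

Basis: 1 mol Q initially; let X = conversion of Q. Extent ξ = X.
Species balance: n_Q = 1 − X; n_R = 5.36 − 2X; n_M = X.
Summing: n_T = 6.36 − 2X.
With p_i = (n_i/n_T)P, K_p = p_M / (p_Q p_R^2).
Substituting and setting equal to 0.00119 kPa^-2 gives a polynomial in X; the root in (0,1) is X = 0.877.
Then n_Q = 0.123, n_T = 4.61, so y_Q = 0.027.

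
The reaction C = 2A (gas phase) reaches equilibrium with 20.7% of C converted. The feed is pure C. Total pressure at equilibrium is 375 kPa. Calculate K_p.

K_p = 67.2 kPa

Let X = conversion of C (basis 1 mol C); extent of reaction ξ = X.
Mole table: n_C = 1 − X; n_A = 2X.
n_T = Σnᵢ = 1 + X.
At X = 0.207: n_C = 0.793, n_A = 0.414, n_T = 1.21.
p_i = (n_i/n_T)·P. K_p = p_A^2 / (p_C) = 67.2 kPa.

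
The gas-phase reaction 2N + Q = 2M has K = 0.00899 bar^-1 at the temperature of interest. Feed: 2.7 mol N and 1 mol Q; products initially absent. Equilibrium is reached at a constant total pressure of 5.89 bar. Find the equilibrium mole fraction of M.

y_M = 0.077

Take 1 mol Q as basis and let X be its fractional conversion, so ξ = X.
At extent ξ: n_N = 2.7 − 2X; n_Q = 1 − X; n_M = 2X.
n_T = Σnᵢ = 3.7 − X.
Mole fractions y_i = n_i/n_T; K = p_M^2 / (p_N^2 p_Q) with p_i = y_i·P.
Equating to 0.00899 bar^-1 and solving on 0 < X < 1: X = 0.137.
Then n_M = 0.275, n_T = 3.56, so y_M = 0.077.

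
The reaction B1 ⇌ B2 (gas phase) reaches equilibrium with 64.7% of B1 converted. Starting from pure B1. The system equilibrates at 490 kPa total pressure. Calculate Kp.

Kp = 1.83

Let X = conversion of B1 (basis 1 mol B1); extent of reaction ξ = X.
Moles: n_B1 = 1 − X; n_B2 = X.
Since Δν = 0, n_T = 1 throughout.
At X = 0.647: n_B1 = 0.353, n_B2 = 0.647, n_T = 1.
p_i = (n_i/n_T)·P. Kp = p_B2 / (p_B1) = 1.83.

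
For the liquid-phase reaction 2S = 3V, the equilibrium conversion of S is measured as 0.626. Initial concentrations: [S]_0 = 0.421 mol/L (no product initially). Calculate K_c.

K_c = 2.49 mol/L

Let X = conversion of S.
Concentrations: [S] = 0.421 − 0.421X; [V] = 0.631X.
At X = 0.626: [S] = 0.157, [V] = 0.395.
K_c = [V]^3 / ([S]^2) = 2.49 mol/L.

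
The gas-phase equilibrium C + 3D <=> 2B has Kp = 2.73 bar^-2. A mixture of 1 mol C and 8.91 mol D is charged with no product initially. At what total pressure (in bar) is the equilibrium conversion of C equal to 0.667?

Take 1 mol C as basis and let X be its fractional conversion, so ξ = X.
Species balance: n_C = 1 − X; n_D = 8.91 − 3X; n_B = 2X.
Total moles n_T = 9.91 − 2X.
Kp = p_B^2 / (p_C p_D^3) with p_i = (n_i/n_T)·P.
At X = 0.667: the mole-fraction product g(X) = Π y_i^ν_i = 1.192. Since Kp = g(X)·P^{-2}, P = (g/Kp)^(1/2) = (1.192/2.73)^(1/2) = 0.661 bar.

P = 0.661 bar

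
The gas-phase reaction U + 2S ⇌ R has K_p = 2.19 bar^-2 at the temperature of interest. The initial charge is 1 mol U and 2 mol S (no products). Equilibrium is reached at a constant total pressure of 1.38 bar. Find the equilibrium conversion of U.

X = 0.507

Basis: 1 mol U initially; let X = conversion of U. Extent ξ = X.
Species balance: n_U = 1 − X; n_S = 2 − 2X; n_R = X.
Summing: n_T = 3 − 2X.
Mole fractions y_i = n_i/n_T; K_p = p_R / (p_U p_S^2) with p_i = y_i·P.
Substituting and setting equal to 2.19 bar^-2 gives a polynomial in X; the root in (0,1) is X = 0.507.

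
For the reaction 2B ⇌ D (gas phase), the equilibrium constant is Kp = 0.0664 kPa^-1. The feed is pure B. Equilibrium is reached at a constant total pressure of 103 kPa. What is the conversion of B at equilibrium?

X = 0.812

Let X = conversion of B (basis 1 mol B); extent of reaction ξ = 0.5X.
At extent ξ: n_B = 1 − X; n_D = 0.5X.
n_T = Σnᵢ = 1 − 0.5X.
Mole fractions y_i = n_i/n_T; Kp = p_D / (p_B^2) with p_i = y_i·P.
Setting this equal to 0.0664 kPa^-1 and taking the physical root (0 < X < 1) gives X = 0.812.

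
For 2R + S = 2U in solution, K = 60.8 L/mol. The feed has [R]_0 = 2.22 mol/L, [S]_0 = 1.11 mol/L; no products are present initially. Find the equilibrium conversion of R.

X = 0.790

Let X = conversion of R; extent ξ = 2.22X/2 mol/L.
Concentrations: [R] = 2.22 − 2.22X; [S] = 1.11 − 1.11X; [U] = 2.22X.
K = [U]^2 / ([R]^2 [S]).
Equating to 60.8 L/mol: the physical root is X = 0.790.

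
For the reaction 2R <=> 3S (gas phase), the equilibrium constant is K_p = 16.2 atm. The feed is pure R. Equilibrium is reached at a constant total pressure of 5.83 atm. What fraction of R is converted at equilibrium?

X = 0.576

Basis: 1 mol R initially; let X = conversion of R. Extent ξ = 0.5X.
Mole table: n_R = 1 − X; n_S = 1.5X.
Summing: n_T = 1 + 0.5X.
Mole fractions y_i = n_i/n_T; K_p = p_S^3 / (p_R^2) with p_i = y_i·P.
This yields a degree-3 equation in X; solving on (0,1), X = 0.576.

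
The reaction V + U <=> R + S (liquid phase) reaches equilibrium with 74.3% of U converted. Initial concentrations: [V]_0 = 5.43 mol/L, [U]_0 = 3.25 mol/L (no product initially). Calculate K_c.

K_c = 2.32

Let X = conversion of U.
Concentrations: [V] = 5.43 − 3.25X; [U] = 3.25 − 3.25X; [R] = 3.25X; [S] = 3.25X.
At X = 0.743: [V] = 3.02, [U] = 0.835, [R] = 2.41, [S] = 2.41.
K_c = [R] [S] / ([V] [U]) = 2.32.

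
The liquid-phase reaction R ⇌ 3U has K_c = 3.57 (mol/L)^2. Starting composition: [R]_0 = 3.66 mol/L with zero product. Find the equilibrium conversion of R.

Let X = conversion of R; extent ξ = 3.66·X mol/L.
Concentrations: [R] = 3.66 − 3.66X; [U] = 11X.
K_c = [U]^3 / ([R]).
This equals 3.57 at X = 0.199 (the root in 0 < X < 1).

X = 0.199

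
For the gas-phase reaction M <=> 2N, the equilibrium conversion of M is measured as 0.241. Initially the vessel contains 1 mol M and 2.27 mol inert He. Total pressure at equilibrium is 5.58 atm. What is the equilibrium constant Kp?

Take 1 mol M as basis and let X be its fractional conversion, so ξ = X.
At extent ξ: n_M = 1 − X; n_N = 2X; n_I = 2.27 (inert).
n_T = Σnᵢ = 3.27 + X.
At X = 0.241: n_M = 0.759, n_N = 0.482, n_T = 3.51.
p_i = (n_i/n_T)·P. Kp = p_N^2 / (p_M) = 0.486 atm.

Kp = 0.486 atm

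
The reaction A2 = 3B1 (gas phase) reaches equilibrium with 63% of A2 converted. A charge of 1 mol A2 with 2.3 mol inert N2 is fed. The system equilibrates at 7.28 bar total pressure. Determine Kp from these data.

Kp = 46.5 bar^2

Let X = conversion of A2 (basis 1 mol A2); extent of reaction ξ = X.
Species balance: n_A2 = 1 − X; n_B1 = 3X; n_I = 2.3 (inert).
n_T = Σnᵢ = 3.3 + 2X.
At X = 0.63: n_A2 = 0.37, n_B1 = 1.89, n_T = 4.56.
p_i = (n_i/n_T)·P. Kp = p_B1^3 / (p_A2) = 46.5 bar^2.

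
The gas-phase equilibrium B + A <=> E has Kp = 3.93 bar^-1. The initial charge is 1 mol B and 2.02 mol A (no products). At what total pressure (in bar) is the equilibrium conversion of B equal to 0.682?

P = 0.954 bar

Let X = conversion of B (basis 1 mol B); extent of reaction ξ = X.
Mole table: n_B = 1 − X; n_A = 2.02 − X; n_E = X.
n_T = Σnᵢ = 3.02 − X.
Kp = p_E / (p_B p_A) with p_i = (n_i/n_T)·P.
At X = 0.682: the mole-fraction product g(X) = Π y_i^ν_i = 3.748. Since Kp = g(X)·P^{-1}, P = (g/Kp)^(1/1) = (3.748/3.93)^(1/1) = 0.954 bar.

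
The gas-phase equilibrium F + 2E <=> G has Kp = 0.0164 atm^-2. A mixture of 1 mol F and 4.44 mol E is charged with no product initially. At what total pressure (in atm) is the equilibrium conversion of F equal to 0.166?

P = 4.33 atm

Let X = conversion of F (basis 1 mol F); extent of reaction ξ = X.
At extent ξ: n_F = 1 − X; n_E = 4.44 − 2X; n_G = X.
n_T = Σnᵢ = 5.44 − 2X.
Kp = p_G / (p_F p_E^2) with p_i = (n_i/n_T)·P.
At X = 0.166: the mole-fraction product g(X) = Π y_i^ν_i = 0.3077. Since Kp = g(X)·P^{-2}, P = (g/Kp)^(1/2) = (0.3077/0.0164)^(1/2) = 4.33 atm.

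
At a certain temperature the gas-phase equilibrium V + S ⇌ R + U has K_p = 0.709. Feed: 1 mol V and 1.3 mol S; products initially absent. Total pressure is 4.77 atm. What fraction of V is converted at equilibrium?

X = 0.517

Basis: 1 mol V initially; let X = conversion of V. Extent ξ = X.
Species balance: n_V = 1 − X; n_S = 1.3 − X; n_R = X; n_U = X.
Since Δν = 0, n_T = 2.3 throughout.
y_i = n_i/n_T, p_i = y_i·P. K_p = p_R p_U / (p_V p_S).
Substituting and setting equal to 0.709 gives a polynomial in X; the root in (0,1) is X = 0.517.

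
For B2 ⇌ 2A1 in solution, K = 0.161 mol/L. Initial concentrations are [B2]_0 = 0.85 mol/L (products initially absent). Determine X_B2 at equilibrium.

X = 0.195

Let X = conversion of B2; extent ξ = 0.85·X mol/L.
Concentrations: [B2] = 0.85 − 0.85X; [A1] = 1.7X.
K = [A1]^2 / ([B2]).
Equating to 0.161 mol/L: the physical root is X = 0.195.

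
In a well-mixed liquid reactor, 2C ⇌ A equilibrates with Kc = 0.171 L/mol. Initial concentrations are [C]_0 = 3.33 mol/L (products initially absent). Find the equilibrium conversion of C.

X = 0.404

Let X = conversion of C; extent ξ = 3.33X/2 mol/L.
Concentrations: [C] = 3.33 − 3.33X; [A] = 1.67X.
Kc = [A] / ([C]^2).
Solving Kc = 0.171 for X ∈ (0,1): X = 0.404.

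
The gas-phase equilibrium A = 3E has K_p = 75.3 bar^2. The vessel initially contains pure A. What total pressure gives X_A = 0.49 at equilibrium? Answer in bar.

P = 6.88 bar

Take 1 mol A as basis and let X be its fractional conversion, so ξ = X.
Moles: n_A = 1 − X; n_E = 3X.
n_T = Σnᵢ = 1 + 2X.
K_p = p_E^3 / (p_A) with p_i = (n_i/n_T)·P.
At X = 0.49: the mole-fraction product g(X) = Π y_i^ν_i = 1.589. Since K_p = g(X)·P^{2}, P = (K_p/g)^(1/2) = (75.3/1.589)^(1/2) = 6.88 bar.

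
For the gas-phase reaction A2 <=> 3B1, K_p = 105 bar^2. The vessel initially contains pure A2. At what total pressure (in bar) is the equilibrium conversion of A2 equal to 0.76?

P = 3.67 bar

Take 1 mol A2 as basis and let X be its fractional conversion, so ξ = X.
Moles: n_A2 = 1 − X; n_B1 = 3X.
Total moles n_T = 1 + 2X.
K_p = p_B1^3 / (p_A2) with p_i = (n_i/n_T)·P.
At X = 0.76: the mole-fraction product g(X) = Π y_i^ν_i = 7.777. Since K_p = g(X)·P^{2}, P = (K_p/g)^(1/2) = (105/7.777)^(1/2) = 3.67 bar.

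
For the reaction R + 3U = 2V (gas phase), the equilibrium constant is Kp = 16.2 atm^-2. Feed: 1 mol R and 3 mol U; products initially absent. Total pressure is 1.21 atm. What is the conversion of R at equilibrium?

X = 0.631

Basis: 1 mol R initially; let X = conversion of R. Extent ξ = X.
Mole table: n_R = 1 − X; n_U = 3 − 3X; n_V = 2X.
Total moles n_T = 4 − 2X.
Mole fractions y_i = n_i/n_T; Kp = p_V^2 / (p_R p_U^3) with p_i = y_i·P.
Equating to 16.2 atm^-2 and solving on 0 < X < 1: X = 0.631.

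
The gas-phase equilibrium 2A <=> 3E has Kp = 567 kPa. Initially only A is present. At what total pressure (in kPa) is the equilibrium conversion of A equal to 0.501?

P = 416 kPa

Let X = conversion of A (basis 1 mol A); extent of reaction ξ = 0.5X.
At extent ξ: n_A = 1 − X; n_E = 1.5X.
n_T = Σnᵢ = 1 + 0.5X.
Kp = p_E^3 / (p_A^2) with p_i = (n_i/n_T)·P.
At X = 0.501: the mole-fraction product g(X) = Π y_i^ν_i = 1.363. Since Kp = g(X)·P^{1}, P = (Kp/g)^(1/1) = (567/1.363)^(1/1) = 416 kPa.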